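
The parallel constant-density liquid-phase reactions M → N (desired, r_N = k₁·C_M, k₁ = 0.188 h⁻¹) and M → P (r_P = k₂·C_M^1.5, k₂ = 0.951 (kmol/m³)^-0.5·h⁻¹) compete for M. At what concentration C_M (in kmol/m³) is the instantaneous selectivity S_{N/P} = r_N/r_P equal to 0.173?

S_{N/P} = (k₁/k₂)·C_M^-0.5 ⇒ C_M = (S·k₂/k₁)^(-2).
= (0.173×0.951/0.188)^(-2) = (0.8751)^(-2) = 1.31 kmol/m³.

1.31 kmol/m³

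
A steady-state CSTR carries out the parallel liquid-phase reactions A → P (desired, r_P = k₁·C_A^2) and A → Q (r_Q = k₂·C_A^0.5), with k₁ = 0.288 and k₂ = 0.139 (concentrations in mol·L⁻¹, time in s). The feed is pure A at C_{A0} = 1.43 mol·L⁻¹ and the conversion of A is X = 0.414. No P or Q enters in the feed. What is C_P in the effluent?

Exit C_A = C_{A0}(1−X) = 1.43×0.586 = 0.8380 mol·L⁻¹.
In a CSTR the entire volume is at exit conditions, so r_P = 0.288×0.8380^2 = 0.2022 and r_Q = 0.139×0.8380^0.5 = 0.1272.
Fraction of consumed A going to P: r_P/(r_P+r_Q) = 0.6138.
C_P = 0.6138·C_{A0}·X = 0.6138×1.43×0.414 = 0.363 mol·L⁻¹.

0.363 mol·L⁻¹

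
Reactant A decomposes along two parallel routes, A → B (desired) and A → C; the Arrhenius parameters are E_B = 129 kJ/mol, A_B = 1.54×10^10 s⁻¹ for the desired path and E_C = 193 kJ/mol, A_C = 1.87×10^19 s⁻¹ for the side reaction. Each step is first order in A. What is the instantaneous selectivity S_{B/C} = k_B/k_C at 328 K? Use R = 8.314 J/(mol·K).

12.8

With equal orders, S_{B/C} = k_B/k_C = (A_B/A_C)·exp[(E_C−E_B)/(RT)].
(E_C−E_B)/(RT) = (193−129)×10³/(8.314×328) = 64000/2727 = 23.47.
k_B/k_C = (1.54×10^10/1.87×10^19)·exp(23.47) = 8.235×10^-10 × 1.558×10^10 = 12.8.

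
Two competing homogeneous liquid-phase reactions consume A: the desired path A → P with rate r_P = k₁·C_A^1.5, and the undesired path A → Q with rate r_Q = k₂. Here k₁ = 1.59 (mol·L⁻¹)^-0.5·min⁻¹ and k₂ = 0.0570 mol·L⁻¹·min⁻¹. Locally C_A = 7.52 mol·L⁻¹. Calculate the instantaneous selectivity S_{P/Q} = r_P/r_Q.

S_{P/Q} = r_P/r_Q = (k₁·C_A^1.5)/(k₂) = (k₁/k₂)·C_A^1.5.
= (1.59×7.520^1.5) / (0.0570) = 32.79/0.05700 = 575.

575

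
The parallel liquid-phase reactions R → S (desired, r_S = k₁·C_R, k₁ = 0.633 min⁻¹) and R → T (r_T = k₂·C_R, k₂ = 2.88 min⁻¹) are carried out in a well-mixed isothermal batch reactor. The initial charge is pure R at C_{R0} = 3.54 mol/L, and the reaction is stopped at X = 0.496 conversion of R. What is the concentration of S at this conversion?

C_R = C_{R0}(1−X) = 1.784 mol/L.
Both paths are first order in R, so the instantaneous fraction to S is constant: dC_S/d(−C_R) = k₁/(k₁+k₂) = 0.1802.
C_S = 0.1802·(C_{R0}−C_R) = 0.1802×1.756 = 0.316 mol/L.

0.316 mol/L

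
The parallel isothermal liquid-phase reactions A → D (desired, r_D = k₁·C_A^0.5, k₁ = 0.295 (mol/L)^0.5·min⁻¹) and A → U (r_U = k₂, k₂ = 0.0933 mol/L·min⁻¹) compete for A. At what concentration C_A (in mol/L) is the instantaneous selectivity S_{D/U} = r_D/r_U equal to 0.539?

S_{D/U} = (k₁/k₂)·C_A^0.5 ⇒ C_A = (S·k₂/k₁)^(2).
= (0.539×0.0933/0.295)^(2) = (0.1705)^(2) = 0.0291 mol/L.

0.0291 mol/L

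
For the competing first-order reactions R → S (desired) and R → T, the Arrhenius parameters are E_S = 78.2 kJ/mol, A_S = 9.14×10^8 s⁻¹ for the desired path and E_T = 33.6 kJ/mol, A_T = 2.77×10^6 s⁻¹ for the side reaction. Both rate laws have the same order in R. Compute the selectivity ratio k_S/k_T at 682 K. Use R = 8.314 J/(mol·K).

0.127

k_S/k_T = (A_S/A_T)·exp[−(E_S−E_T)/(RT)] = (A_S/A_T)·exp[(E_T−E_S)/(RT)].
(E_T−E_S)/(RT) = (33.6−78.2)×10³/(8.314×682) = -44600/5670 = -7.866.
k_S/k_T = (9.14×10^8/2.77×10^6)·exp(-7.866) = 330.0 × 3.837×10^-4 = 0.127.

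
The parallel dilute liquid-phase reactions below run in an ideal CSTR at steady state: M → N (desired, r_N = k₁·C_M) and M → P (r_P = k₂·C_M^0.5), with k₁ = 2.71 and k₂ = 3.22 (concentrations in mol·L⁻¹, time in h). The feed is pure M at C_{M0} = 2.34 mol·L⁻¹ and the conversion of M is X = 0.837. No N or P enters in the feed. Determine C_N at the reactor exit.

0.670 mol·L⁻¹

Exit C_M = C_{M0}(1−X) = 2.34×0.163 = 0.3814 mol·L⁻¹.
Rates in a CSTR are evaluated at the outlet concentration: r_N = 2.71×0.3814 = 1.034, r_P = 3.22×0.3814^0.5 = 1.989.
Fraction of consumed M going to N: r_N/(r_N+r_P) = 0.3420.
C_N = 0.3420·C_{M0}·X = 0.3420×2.34×0.837 = 0.670 mol·L⁻¹.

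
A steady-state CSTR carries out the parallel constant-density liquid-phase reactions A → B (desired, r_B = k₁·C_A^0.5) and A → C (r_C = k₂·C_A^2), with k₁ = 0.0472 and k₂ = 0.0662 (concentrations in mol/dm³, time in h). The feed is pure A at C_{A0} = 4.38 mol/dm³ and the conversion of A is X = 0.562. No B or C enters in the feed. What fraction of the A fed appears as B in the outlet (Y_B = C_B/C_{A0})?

0.119

Exit C_A = C_{A0}(1−X) = 4.38×0.438 = 1.918 mol/dm³.
A CSTR operates uniformly at the exit composition, giving r_B = 0.06538 and r_C = 0.2436 (each k·C_A^n at C_A = 1.918).
Fraction of consumed A going to B: r_B/(r_B+r_C) = 0.2116.
C_B = 0.2116·C_{A0}·X = 0.2116×4.38×0.562 = 0.521 mol/dm³; Y_B = C_B/C_{A0} = 0.119.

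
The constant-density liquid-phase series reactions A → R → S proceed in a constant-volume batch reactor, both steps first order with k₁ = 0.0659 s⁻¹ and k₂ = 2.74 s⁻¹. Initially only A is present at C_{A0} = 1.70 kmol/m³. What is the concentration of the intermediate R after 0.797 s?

The intermediate concentration in a first-order A→B→C sequence is C_R = k₁C_{A0}(e^(−k₁t) − e^(−k₂t))/(k₂−k₁).
e^(−k₁t) = e^(−0.0659×0.797) = e^(−0.05252) = 0.9488; e^(−k₂t) = e^(−2.184) = 0.1126.
C_R = 0.0659×1.70/(2.74−0.0659) × (0.9488−0.1126) = 0.04189×0.8362 = 0.03503 kmol/m³.

0.0350 kmol/m³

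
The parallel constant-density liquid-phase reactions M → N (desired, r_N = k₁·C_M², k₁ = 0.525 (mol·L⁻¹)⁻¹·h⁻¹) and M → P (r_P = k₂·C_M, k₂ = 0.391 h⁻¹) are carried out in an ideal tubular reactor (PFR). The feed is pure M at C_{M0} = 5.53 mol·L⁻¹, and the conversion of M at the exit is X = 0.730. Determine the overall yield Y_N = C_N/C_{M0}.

C_M = C_{M0}(1−X) = 1.493 mol·L⁻¹.
Along a PFR/batch, dC_P/dC_M = −r_P/(r_N+r_P) = −k₂/(k₂+k₁·C_M).
Integrating from C_{M0} to C_M: C_P = (0.391/0.525)·ln[(0.391+0.525·5.53)/(0.391+0.525·1.49)] = 0.7448·ln(3.294/1.175) = 0.7679 mol·L⁻¹.
Then C_N = (C_{M0}−C_M) − C_P = 4.037 − 0.7679 = 3.269 mol·L⁻¹.
Y_N = C_N/C_{M0} = 3.269/5.53 = 0.591.

0.591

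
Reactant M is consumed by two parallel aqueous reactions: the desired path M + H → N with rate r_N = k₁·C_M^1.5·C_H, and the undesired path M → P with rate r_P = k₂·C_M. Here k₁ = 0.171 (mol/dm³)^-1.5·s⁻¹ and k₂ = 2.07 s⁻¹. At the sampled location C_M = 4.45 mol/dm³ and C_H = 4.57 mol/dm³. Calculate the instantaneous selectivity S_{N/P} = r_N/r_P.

0.796

S_{N/P} = r_N/r_P = (k₁·C_M^1.5·C_H)/(k₂·C_M) = (k₁/k₂)·C_M^0.5·C_H.
= (0.171×4.450^1.5×4.570) / (2.07×4.450) = 7.336/9.211 = 0.796.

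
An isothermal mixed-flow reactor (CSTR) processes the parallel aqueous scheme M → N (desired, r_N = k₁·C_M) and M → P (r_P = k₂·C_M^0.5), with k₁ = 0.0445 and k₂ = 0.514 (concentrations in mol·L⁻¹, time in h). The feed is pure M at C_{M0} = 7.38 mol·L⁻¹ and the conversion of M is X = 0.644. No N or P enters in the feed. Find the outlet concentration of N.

Exit C_M = C_{M0}(1−X) = 7.38×0.356 = 2.627 mol·L⁻¹.
In a CSTR the entire volume is at exit conditions, so r_N = 0.0445×2.627 = 0.1169 and r_P = 0.514×2.627^0.5 = 0.8331.
Fraction of consumed M going to N: r_N/(r_N+r_P) = 0.1231.
C_N = 0.1231·C_{M0}·X = 0.1231×7.38×0.644 = 0.585 mol·L⁻¹.

0.585 mol·L⁻¹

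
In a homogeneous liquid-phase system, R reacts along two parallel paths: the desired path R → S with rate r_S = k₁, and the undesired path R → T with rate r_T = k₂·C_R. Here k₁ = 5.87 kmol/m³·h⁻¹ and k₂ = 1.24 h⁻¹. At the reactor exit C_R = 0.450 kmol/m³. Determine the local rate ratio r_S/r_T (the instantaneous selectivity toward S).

S_{S/T} = r_S/r_T = (k₁)/(k₂·C_R) = (k₁/k₂)·C_R⁻¹.
= (5.87) / (1.24×0.4500) = 5.870/0.5580 = 10.5.
The undesired path is higher order in R, so low C_R (CSTR or dilute feed) favours S.

10.5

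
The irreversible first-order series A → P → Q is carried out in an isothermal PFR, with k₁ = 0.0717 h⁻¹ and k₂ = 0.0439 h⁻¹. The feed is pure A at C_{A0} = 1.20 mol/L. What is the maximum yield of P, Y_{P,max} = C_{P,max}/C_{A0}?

Evaluating C_P at τ_opt = ln(k₂/k₁)/(k₂−k₁) gives C_{P,max}/C_{A0} = (k₁/k₂)^[k₂/(k₂−k₁)].
= (0.0717/0.0439)^(0.0439/(0.0439−0.0717)) = (1.633)^(-1.579) = 0.4608.

0.461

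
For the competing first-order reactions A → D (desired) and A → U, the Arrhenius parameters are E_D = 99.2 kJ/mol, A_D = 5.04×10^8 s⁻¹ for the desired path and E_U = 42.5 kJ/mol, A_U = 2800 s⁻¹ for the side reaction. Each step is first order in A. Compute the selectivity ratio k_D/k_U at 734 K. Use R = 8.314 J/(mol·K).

16.6

With equal orders, S_{D/U} = k_D/k_U = (A_D/A_U)·exp[(E_U−E_D)/(RT)].
(E_U−E_D)/(RT) = (42.5−99.2)×10³/(8.314×734) = -56700/6102 = -9.291.
k_D/k_U = (5.04×10^8/2800)·exp(-9.291) = 1.800×10^5 × 9.222×10^-5 = 16.6.
Since E_D > E_U, raising the temperature improves selectivity toward D.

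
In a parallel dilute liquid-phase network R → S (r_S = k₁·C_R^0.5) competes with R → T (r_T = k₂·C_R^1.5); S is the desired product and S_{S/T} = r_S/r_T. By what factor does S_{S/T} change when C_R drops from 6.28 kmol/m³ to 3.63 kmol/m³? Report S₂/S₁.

1.73

S_{S/T} = (k₁/k₂)·C_R⁻¹, so S₂/S₁ = (C_{R,2}/C_{R,1})⁻¹.
= 6.28/3.63 = 1.73.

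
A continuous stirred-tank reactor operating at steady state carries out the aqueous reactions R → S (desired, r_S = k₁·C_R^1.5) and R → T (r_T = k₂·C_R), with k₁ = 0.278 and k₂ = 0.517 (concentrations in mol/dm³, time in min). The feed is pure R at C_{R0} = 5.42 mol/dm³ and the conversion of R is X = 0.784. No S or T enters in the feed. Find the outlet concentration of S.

1.56 mol/dm³

Exit C_R = C_{R0}(1−X) = 5.42×0.216 = 1.171 mol/dm³.
Rates in a CSTR are evaluated at the outlet concentration: r_S = 0.278×1.171^1.5 = 0.3521, r_T = 0.517×1.171 = 0.6053.
Fraction of consumed R going to S: r_S/(r_S+r_T) = 0.3678.
C_S = 0.3678·C_{R0}·X = 0.3678×5.42×0.784 = 1.56 mol/dm³.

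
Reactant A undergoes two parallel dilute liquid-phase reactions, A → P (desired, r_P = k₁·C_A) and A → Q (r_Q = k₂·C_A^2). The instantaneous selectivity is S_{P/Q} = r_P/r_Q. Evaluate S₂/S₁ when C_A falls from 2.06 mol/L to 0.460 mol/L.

S_{P/Q} = (k₁/k₂)·C_A⁻¹, so S₂/S₁ = (C_{A,2}/C_{A,1})⁻¹.
= 2.06/0.460 = 4.48.
Selectivity toward P rises as C_A falls — low-concentration operation is favoured.

4.48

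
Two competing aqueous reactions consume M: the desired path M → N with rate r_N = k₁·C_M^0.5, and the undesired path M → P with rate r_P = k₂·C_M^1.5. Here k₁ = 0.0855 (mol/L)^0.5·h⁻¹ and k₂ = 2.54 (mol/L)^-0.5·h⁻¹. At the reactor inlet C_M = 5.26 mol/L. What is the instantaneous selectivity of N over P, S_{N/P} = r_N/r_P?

S_{N/P} = r_N/r_P = (k₁·C_M^0.5)/(k₂·C_M^1.5) = (k₁/k₂)·C_M⁻¹.
= (0.0855×5.260^0.5) / (2.54×5.260^1.5) = 0.1961/30.64 = 0.00640.

0.00640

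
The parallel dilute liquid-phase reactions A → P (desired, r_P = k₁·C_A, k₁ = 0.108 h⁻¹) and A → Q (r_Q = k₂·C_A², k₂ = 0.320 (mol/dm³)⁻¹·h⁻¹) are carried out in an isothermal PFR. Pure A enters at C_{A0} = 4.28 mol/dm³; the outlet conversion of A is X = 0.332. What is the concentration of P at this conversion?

C_A = C_{A0}(1−X) = 2.859 mol/dm³.
Along a PFR/batch, dC_P/dC_A = −r_P/(r_P+r_Q) = −k₁/(k₁+k₂·C_A).
Integrating from C_{A0} to C_A: C_P = (0.108/0.320)·ln[(0.108+0.320·4.28)/(0.108+0.320·2.86)] = 0.3375·ln(1.478/1.023) = 0.1241 mol/dm³.

0.124 mol/dm³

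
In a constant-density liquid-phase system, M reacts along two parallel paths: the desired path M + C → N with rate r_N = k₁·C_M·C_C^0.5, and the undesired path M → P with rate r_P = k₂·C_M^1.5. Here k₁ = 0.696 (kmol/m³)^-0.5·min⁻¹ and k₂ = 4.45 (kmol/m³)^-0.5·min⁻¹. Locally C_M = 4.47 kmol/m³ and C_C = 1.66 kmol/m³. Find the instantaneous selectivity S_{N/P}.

0.0953

S_{N/P} = r_N/r_P = (k₁·C_M·C_C^0.5)/(k₂·C_M^1.5) = (k₁/k₂)·C_M^-0.5·C_C^0.5.
= (0.696×4.470×1.660^0.5) / (4.45×4.470^1.5) = 4.008/42.06 = 0.0953.
The undesired path is higher order in M, so low C_M (CSTR or dilute feed) favours N.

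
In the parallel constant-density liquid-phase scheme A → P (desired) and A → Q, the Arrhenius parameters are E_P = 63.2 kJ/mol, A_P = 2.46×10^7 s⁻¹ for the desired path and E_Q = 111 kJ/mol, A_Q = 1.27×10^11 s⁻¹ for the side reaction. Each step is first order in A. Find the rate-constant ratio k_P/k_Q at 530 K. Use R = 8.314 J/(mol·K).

9.96

k_P/k_Q = (A_P/A_Q)·exp[−(E_P−E_Q)/(RT)] = (A_P/A_Q)·exp[(E_Q−E_P)/(RT)].
(E_Q−E_P)/(RT) = (111−63.2)×10³/(8.314×530) = 47800/4406 = 10.85.
k_P/k_Q = (2.46×10^7/1.27×10^11)·exp(10.85) = 1.937×10^-4 × 51421 = 9.96.
Since E_P < E_Q, lowering the temperature improves selectivity toward P.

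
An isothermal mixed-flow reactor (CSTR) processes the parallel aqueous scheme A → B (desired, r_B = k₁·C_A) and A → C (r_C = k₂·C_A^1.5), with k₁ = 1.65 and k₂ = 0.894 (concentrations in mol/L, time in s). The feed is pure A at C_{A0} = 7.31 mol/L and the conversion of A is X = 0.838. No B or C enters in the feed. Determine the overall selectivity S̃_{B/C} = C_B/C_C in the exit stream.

Exit C_A = C_{A0}(1−X) = 7.31×0.162 = 1.184 mol/L.
In a CSTR the entire volume is at exit conditions, so r_B = 1.65×1.184 = 1.954 and r_C = 0.894×1.184^1.5 = 1.152.
Overall selectivity = C_B/C_C = r_Bτ/(r_Cτ) = r_B/r_C = 1.70.

1.70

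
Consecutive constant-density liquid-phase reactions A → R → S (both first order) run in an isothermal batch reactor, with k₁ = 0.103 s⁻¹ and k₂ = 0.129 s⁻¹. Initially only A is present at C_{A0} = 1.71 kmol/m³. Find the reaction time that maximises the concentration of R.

For first-order series the maximum of C_R occurs at t_opt = ln(k₂/k₁)/(k₂−k₁).
= ln(0.129/0.103)/(0.129−0.103) = ln(1.252)/0.02600 = 0.2251/0.02600 = 8.66 s.

8.66 s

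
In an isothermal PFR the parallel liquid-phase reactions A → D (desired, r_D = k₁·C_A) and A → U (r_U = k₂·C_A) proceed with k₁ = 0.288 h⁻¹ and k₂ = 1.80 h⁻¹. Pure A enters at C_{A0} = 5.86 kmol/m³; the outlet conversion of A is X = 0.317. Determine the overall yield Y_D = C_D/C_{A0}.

C_A = C_{A0}(1−X) = 4.002 kmol/m³.
Both paths are first order in A, so the instantaneous fraction to D is constant: dC_D/d(−C_A) = k₁/(k₁+k₂) = 0.1379.
C_D = 0.1379·(C_{A0}−C_A) = 0.1379×1.858 = 0.256 kmol/m³.
Y_D = C_D/C_{A0} = 0.2562/5.86 = 0.0437.

0.0437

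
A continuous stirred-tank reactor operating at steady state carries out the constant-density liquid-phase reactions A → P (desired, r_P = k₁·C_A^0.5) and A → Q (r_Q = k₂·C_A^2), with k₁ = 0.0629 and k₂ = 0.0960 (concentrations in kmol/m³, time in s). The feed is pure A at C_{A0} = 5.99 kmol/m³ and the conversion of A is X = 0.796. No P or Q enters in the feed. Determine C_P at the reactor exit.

1.56 kmol/m³

Exit C_A = C_{A0}(1−X) = 5.99×0.204 = 1.222 kmol/m³.
A CSTR operates uniformly at the exit composition, giving r_P = 0.06953 and r_Q = 0.1433 (each k·C_A^n at C_A = 1.222).
Fraction of consumed A going to P: r_P/(r_P+r_Q) = 0.3266.
C_P = 0.3266·C_{A0}·X = 0.3266×5.99×0.796 = 1.56 kmol/m³.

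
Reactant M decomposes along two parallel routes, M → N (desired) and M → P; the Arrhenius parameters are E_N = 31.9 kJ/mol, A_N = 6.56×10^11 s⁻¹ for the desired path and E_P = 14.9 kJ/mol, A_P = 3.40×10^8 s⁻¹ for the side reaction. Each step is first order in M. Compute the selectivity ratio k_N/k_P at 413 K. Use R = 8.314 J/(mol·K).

With equal orders, S_{N/P} = k_N/k_P = (A_N/A_P)·exp[(E_P−E_N)/(RT)].
(E_P−E_N)/(RT) = (14.9−31.9)×10³/(8.314×413) = -17000/3434 = -4.951.
k_N/k_P = (6.56×10^11/3.40×10^8)·exp(-4.951) = 1929 × 0.007077 = 13.7.

13.7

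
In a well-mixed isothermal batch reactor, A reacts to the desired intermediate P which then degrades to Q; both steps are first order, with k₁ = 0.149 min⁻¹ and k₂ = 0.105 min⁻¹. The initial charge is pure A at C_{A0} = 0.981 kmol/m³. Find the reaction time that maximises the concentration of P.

For first-order series the maximum of C_P occurs at t_opt = ln(k₂/k₁)/(k₂−k₁).
= ln(0.105/0.149)/(0.105−0.149) = ln(0.7047)/-0.04400 = -0.3500/-0.04400 = 7.95 min.

7.95 min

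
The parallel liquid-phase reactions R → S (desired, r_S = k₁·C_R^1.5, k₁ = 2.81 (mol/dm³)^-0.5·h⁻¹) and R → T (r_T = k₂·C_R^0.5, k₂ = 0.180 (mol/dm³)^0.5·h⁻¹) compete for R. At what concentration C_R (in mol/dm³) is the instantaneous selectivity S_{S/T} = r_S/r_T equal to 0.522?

S_{S/T} = (k₁/k₂)·C_R ⇒ C_R = S·k₂/k₁.
= 0.522×0.180/2.81 = 0.0334 mol/dm³.

0.0334 mol/dm³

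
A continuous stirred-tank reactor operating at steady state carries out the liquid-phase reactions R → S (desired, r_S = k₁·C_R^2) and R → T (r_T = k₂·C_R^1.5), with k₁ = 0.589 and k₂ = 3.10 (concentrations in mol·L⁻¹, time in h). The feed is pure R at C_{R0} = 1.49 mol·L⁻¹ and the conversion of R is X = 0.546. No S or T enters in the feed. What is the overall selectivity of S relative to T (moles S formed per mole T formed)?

Exit C_R = C_{R0}(1−X) = 1.49×0.454 = 0.6765 mol·L⁻¹.
In a CSTR the entire volume is at exit conditions, so r_S = 0.589×0.6765^2 = 0.2695 and r_T = 3.10×0.6765^1.5 = 1.725.
Overall selectivity = C_S/C_T = r_Sτ/(r_Tτ) = r_S/r_T = 0.156.

0.156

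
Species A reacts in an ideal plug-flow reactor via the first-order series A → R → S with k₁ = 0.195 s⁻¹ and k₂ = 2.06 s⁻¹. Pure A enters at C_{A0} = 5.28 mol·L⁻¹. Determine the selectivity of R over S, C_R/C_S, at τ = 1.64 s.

0.359

For first-order series with pure A initially, C_R(τ) = k₁C_{A0}/(k₂−k₁)·(e^(−k₁τ) − e^(−k₂τ)).
e^(−k₁τ) = e^(−0.195×1.64) = e^(−0.3198) = 0.7263; e^(−k₂τ) = e^(−3.378) = 0.03410.
C_R = 0.195×5.28/(2.06−0.195) × (0.7263−0.03410) = 0.5521×0.6922 = 0.3821 mol·L⁻¹.
C_A = C_{A0}e^(−k₁τ) = 3.835 mol·L⁻¹, so C_S = C_{A0}−C_A−C_R = 1.063 mol·L⁻¹; C_R/C_S = 0.359.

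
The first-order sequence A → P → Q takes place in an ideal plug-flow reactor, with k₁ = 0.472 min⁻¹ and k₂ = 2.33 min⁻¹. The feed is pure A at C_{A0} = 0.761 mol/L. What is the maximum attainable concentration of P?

0.103 mol/L

For a first-order series the maximum intermediate yield is C_{P,max}/C_{A0} = (k₁/k₂)^[k₂/(k₂−k₁)].
= (0.472/2.33)^(2.33/(2.33−0.472)) = (0.2026)^(1.254) = 0.1350.
C_{P,max} = 0.1350×0.761 = 0.103 mol/L.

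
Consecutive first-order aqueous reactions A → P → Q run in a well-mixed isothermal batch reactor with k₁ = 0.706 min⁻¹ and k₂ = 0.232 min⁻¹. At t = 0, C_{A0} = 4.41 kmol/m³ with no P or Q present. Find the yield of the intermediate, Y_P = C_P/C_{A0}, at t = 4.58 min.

0.456

Solving the coupled first-order balances gives C_P(t) = [k₁/(k₂−k₁)]·C_{A0}·(e^(−k₁t) − e^(−k₂t)).
e^(−k₁t) = e^(−0.706×4.58) = e^(−3.233) = 0.03942; e^(−k₂t) = e^(−1.063) = 0.3456.
C_P = 0.706×4.41/(0.232−0.706) × (0.03942−0.3456) = (-6.568)×(-0.3061) = 2.011 kmol/m³.
Y_P = C_P/C_{A0} = 2.011/4.41 = 0.456.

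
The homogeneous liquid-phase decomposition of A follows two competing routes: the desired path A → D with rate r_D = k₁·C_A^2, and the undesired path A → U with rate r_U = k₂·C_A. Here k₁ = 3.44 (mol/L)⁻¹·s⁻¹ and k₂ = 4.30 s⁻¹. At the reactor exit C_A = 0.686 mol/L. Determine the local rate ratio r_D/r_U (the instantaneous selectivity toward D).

0.549

S_{D/U} = r_D/r_U = (k₁·C_A^2)/(k₂·C_A) = (k₁/k₂)·C_A.
= (3.44×0.6860^2) / (4.30×0.6860) = 1.619/2.950 = 0.549.
Since the desired path is higher order in A, keeping C_A high (PFR or concentrated feed) favours D.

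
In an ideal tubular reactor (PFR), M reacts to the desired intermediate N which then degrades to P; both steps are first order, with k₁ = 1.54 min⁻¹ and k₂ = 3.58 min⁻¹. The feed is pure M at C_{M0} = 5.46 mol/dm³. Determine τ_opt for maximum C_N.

Setting dC_N/dτ = 0 gives τ_opt = ln(k₂/k₁)/(k₂−k₁).
= ln(3.58/1.54)/(3.58−1.54) = ln(2.325)/2.040 = 0.8436/2.040 = 0.414 min.

0.414 min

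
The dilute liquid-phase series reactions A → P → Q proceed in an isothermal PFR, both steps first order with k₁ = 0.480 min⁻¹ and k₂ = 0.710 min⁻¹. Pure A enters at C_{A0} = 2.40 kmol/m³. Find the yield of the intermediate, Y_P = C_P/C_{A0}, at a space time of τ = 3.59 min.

The intermediate concentration in a first-order A→B→C sequence is C_P = k₁C_{A0}(e^(−k₁τ) − e^(−k₂τ))/(k₂−k₁).
e^(−k₁τ) = e^(−0.480×3.59) = e^(−1.723) = 0.1785; e^(−k₂τ) = e^(−2.549) = 0.07817.
C_P = 0.480×2.40/(0.710−0.480) × (0.1785−0.07817) = 5.009×0.1003 = 0.5025 kmol/m³.
Y_P = C_P/C_{A0} = 0.5025/2.40 = 0.209.

0.209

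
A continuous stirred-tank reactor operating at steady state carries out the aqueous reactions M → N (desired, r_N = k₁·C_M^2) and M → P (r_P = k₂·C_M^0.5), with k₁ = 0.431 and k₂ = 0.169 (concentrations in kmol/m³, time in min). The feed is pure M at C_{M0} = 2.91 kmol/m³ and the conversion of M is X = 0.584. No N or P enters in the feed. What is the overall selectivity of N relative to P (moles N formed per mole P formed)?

3.40

Exit C_M = C_{M0}(1−X) = 2.91×0.416 = 1.211 kmol/m³.
Rates in a CSTR are evaluated at the outlet concentration: r_N = 0.431×1.211^2 = 0.6316, r_P = 0.169×1.211^0.5 = 0.1859.
Overall selectivity = C_N/C_P = r_Nτ/(r_Pτ) = r_N/r_P = 3.40.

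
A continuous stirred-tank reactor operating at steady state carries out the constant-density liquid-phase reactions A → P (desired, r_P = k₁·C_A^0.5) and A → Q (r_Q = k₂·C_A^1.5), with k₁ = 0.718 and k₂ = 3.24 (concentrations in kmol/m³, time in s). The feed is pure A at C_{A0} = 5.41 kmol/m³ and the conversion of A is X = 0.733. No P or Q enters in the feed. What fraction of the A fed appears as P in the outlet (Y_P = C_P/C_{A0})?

0.0975

Exit C_A = C_{A0}(1−X) = 5.41×0.267 = 1.444 kmol/m³.
Rates in a CSTR are evaluated at the outlet concentration: r_P = 0.718×1.444^0.5 = 0.8629, r_Q = 3.24×1.444^1.5 = 5.625.
Fraction of consumed A going to P: r_P/(r_P+r_Q) = 0.1330.
C_P = 0.1330·C_{A0}·X = 0.1330×5.41×0.733 = 0.527 kmol/m³; Y_P = C_P/C_{A0} = 0.0975.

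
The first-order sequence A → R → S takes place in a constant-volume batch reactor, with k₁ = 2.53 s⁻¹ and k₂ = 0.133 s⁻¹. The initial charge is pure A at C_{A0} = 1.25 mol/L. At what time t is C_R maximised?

1.23 s

For first-order series the maximum of C_R occurs at t_opt = ln(k₂/k₁)/(k₂−k₁).
= ln(0.133/2.53)/(0.133−2.53) = ln(0.05257)/-2.397 = -2.946/-2.397 = 1.23 s.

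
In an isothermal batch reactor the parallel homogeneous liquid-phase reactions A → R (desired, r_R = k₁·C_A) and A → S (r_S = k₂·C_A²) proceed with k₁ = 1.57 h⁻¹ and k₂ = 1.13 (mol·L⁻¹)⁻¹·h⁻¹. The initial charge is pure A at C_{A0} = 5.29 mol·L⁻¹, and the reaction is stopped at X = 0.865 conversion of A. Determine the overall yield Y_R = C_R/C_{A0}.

C_A = C_{A0}(1−X) = 0.7142 mol·L⁻¹.
Along a PFR/batch, dC_R/dC_A = −r_R/(r_R+r_S) = −k₁/(k₁+k₂·C_A).
Integrating from C_{A0} to C_A: C_R = (1.57/1.13)·ln[(1.57+1.13·5.29)/(1.57+1.13·0.714)] = 1.389·ln(7.548/2.377) = 1.605 mol·L⁻¹.
Y_R = C_R/C_{A0} = 1.605/5.29 = 0.303.

0.303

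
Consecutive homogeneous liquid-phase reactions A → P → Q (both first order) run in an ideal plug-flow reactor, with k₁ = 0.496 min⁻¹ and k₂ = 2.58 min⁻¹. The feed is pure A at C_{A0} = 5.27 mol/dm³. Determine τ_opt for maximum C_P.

The intermediate peaks when r₁ = r₂, i.e. k₁e^(−k₁τ) = k₂e^(−k₂τ), giving τ_opt = ln(k₂/k₁)/(k₂−k₁).
= ln(2.58/0.496)/(2.58−0.496) = ln(5.202)/2.084 = 1.649/2.084 = 0.791 min.

0.791 min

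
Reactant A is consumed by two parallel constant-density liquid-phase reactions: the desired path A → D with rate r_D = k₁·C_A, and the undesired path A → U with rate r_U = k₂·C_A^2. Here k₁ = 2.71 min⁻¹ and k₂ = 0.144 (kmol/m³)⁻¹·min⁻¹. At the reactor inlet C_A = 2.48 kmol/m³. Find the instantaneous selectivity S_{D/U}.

S_{D/U} = r_D/r_U = (k₁·C_A)/(k₂·C_A^2) = (k₁/k₂)·C_A⁻¹.
= (2.71×2.480) / (0.144×2.480^2) = 6.721/0.8857 = 7.59.
The undesired path is higher order in A, so low C_A (CSTR or dilute feed) favours D.

7.59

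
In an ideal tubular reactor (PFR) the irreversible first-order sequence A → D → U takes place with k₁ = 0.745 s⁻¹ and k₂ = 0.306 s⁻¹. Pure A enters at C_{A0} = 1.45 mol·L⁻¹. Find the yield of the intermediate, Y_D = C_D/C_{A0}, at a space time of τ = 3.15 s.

The intermediate concentration in a first-order A→B→C sequence is C_D = k₁C_{A0}(e^(−k₁τ) − e^(−k₂τ))/(k₂−k₁).
e^(−k₁τ) = e^(−0.745×3.15) = e^(−2.347) = 0.09568; e^(−k₂τ) = e^(−0.9639) = 0.3814.
C_D = 0.745×1.45/(0.306−0.745) × (0.09568−0.3814) = (-2.461)×(-0.2857) = 0.7031 mol·L⁻¹.
Y_D = C_D/C_{A0} = 0.7031/1.45 = 0.485.

0.485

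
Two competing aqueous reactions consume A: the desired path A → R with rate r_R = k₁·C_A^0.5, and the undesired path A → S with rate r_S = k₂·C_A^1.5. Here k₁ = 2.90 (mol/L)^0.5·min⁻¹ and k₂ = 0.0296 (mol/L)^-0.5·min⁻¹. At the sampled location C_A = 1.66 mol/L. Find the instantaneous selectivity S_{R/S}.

59.0

S_{R/S} = r_R/r_S = (k₁·C_A^0.5)/(k₂·C_A^1.5) = (k₁/k₂)·C_A⁻¹.
= (2.90×1.660^0.5) / (0.0296×1.660^1.5) = 3.736/0.06331 = 59.0.
The undesired path is higher order in A, so low C_A (CSTR or dilute feed) favours R.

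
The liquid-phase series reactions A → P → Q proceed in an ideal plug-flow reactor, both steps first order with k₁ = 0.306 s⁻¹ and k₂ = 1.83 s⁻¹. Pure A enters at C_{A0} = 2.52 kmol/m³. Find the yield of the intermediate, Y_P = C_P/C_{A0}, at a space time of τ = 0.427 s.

0.0843

For first-order series with pure A initially, C_P(τ) = k₁C_{A0}/(k₂−k₁)·(e^(−k₁τ) − e^(−k₂τ)).
e^(−k₁τ) = e^(−0.306×0.427) = e^(−0.1307) = 0.8775; e^(−k₂τ) = e^(−0.7814) = 0.4578.
C_P = 0.306×2.52/(1.83−0.306) × (0.8775−0.4578) = 0.5060×0.4198 = 0.2124 kmol/m³.
Y_P = C_P/C_{A0} = 0.2124/2.52 = 0.0843.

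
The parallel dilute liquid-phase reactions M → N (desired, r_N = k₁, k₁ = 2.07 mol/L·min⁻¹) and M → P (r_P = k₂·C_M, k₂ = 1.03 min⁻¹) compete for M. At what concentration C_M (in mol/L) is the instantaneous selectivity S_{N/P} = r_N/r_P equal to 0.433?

4.64 mol/L

S_{N/P} = (k₁/k₂)·C_M⁻¹ ⇒ C_M = (S·k₂/k₁)^(-1).
= (0.433×1.03/2.07)^(-1) = (0.2155)^(-1) = 4.64 mol/L.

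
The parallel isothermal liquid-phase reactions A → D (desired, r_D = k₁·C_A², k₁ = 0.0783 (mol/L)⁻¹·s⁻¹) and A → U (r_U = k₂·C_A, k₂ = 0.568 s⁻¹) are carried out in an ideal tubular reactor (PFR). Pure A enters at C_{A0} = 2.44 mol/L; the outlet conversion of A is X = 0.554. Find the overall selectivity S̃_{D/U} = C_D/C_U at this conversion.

C_A = C_{A0}(1−X) = 1.088 mol/L.
Along a PFR/batch, dC_U/dC_A = −r_U/(r_D+r_U) = −k₂/(k₂+k₁·C_A).
Integrating from C_{A0} to C_A: C_U = (0.568/0.0783)·ln[(0.568+0.0783·2.44)/(0.568+0.0783·1.09)] = 7.254·ln(0.7591/0.6532) = 1.089 mol/L.
Then C_D = (C_{A0}−C_A) − C_U = 1.352 − 1.089 = 0.2624 mol/L.
S̃_{D/U} = C_D/C_U = 0.2624/1.089 = 0.241.

0.241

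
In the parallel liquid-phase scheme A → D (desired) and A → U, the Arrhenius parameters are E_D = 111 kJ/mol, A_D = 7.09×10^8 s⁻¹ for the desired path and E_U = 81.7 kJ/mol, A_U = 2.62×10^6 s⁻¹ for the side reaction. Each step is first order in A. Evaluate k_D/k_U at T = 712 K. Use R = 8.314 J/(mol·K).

1.92

k_D/k_U = (A_D/A_U)·exp[−(E_D−E_U)/(RT)] = (A_D/A_U)·exp[(E_U−E_D)/(RT)].
(E_U−E_D)/(RT) = (81.7−111)×10³/(8.314×712) = -29300/5920 = -4.950.
k_D/k_U = (7.09×10^8/2.62×10^6)·exp(-4.950) = 270.6 × 0.007086 = 1.92.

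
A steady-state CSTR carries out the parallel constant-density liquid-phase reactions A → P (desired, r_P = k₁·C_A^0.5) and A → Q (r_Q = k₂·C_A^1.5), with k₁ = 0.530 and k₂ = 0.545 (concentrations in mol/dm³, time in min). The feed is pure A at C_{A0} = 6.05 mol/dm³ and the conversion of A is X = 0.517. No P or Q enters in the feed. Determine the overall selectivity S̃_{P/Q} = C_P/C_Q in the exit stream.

Exit C_A = C_{A0}(1−X) = 6.05×0.483 = 2.922 mol/dm³.
In a CSTR the entire volume is at exit conditions, so r_P = 0.530×2.922^0.5 = 0.9060 and r_Q = 0.545×2.922^1.5 = 2.722.
Overall selectivity = C_P/C_Q = r_Pτ/(r_Qτ) = r_P/r_Q = 0.333.

0.333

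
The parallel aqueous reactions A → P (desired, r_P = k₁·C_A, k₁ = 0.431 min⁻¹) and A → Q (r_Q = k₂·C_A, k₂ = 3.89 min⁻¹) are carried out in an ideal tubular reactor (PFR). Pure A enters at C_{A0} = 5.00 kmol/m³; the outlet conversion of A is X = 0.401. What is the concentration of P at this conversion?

C_A = C_{A0}(1−X) = 2.995 kmol/m³.
Both paths are first order in A, so the instantaneous fraction to P is constant: dC_P/d(−C_A) = k₁/(k₁+k₂) = 0.09975.
C_P = 0.09975·(C_{A0}−C_A) = 0.09975×2.005 = 0.200 kmol/m³.

0.200 kmol/m³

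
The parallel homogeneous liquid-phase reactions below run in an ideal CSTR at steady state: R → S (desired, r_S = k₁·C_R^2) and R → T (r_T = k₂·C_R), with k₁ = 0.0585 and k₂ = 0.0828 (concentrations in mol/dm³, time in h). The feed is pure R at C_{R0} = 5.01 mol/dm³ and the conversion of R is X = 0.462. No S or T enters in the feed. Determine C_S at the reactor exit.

Exit C_R = C_{R0}(1−X) = 5.01×0.538 = 2.695 mol/dm³.
In a CSTR the entire volume is at exit conditions, so r_S = 0.0585×2.695^2 = 0.4250 and r_T = 0.0828×2.695 = 0.2232.
Fraction of consumed R going to S: r_S/(r_S+r_T) = 0.6557.
C_S = 0.6557·C_{R0}·X = 0.6557×5.01×0.462 = 1.52 mol/dm³.

1.52 mol/dm³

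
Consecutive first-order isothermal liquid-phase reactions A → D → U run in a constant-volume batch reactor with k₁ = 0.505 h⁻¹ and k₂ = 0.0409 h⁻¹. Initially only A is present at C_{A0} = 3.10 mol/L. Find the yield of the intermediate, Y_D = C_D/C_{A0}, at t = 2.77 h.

Solving the coupled first-order balances gives C_D(t) = [k₁/(k₂−k₁)]·C_{A0}·(e^(−k₁t) − e^(−k₂t)).
e^(−k₁t) = e^(−0.505×2.77) = e^(−1.399) = 0.2469; e^(−k₂t) = e^(−0.1133) = 0.8929.
C_D = 0.505×3.10/(0.0409−0.505) × (0.2469−0.8929) = (-3.373)×(-0.6460) = 2.179 mol/L.
Y_D = C_D/C_{A0} = 2.179/3.10 = 0.703.

0.703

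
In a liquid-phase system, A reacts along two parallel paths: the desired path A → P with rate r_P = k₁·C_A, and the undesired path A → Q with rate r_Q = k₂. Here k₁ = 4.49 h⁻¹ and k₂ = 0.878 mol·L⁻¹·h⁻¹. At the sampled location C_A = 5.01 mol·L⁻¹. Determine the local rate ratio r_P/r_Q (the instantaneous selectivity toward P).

S_{P/Q} = r_P/r_Q = (k₁·C_A)/(k₂) = (k₁/k₂)·C_A.
= (4.49×5.010) / (0.878) = 22.49/0.8780 = 25.6.
Since the desired path is higher order in A, keeping C_A high (PFR or concentrated feed) favours P.

25.6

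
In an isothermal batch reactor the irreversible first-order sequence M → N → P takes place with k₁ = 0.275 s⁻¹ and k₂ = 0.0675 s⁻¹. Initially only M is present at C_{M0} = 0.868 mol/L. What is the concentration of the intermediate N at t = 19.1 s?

0.311 mol/L

For first-order series with pure M initially, C_N(t) = k₁C_{M0}/(k₂−k₁)·(e^(−k₁t) − e^(−k₂t)).
e^(−k₁t) = e^(−0.275×19.1) = e^(−5.253) = 0.005234; e^(−k₂t) = e^(−1.289) = 0.2755.
C_N = 0.275×0.868/(0.0675−0.275) × (0.005234−0.2755) = (-1.150)×(-0.2702) = 0.3109 mol/L.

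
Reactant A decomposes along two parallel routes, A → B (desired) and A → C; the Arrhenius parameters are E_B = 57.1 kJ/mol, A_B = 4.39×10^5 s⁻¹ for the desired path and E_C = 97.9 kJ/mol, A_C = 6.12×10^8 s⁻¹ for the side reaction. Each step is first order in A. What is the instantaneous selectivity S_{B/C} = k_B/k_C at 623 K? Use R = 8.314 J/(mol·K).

Since both paths have the same order in A, the concentration cancels and S_{B/C} = k_B/k_C = (A_B/A_C)·exp[(E_C−E_B)/(RT)].
(E_C−E_B)/(RT) = (97.9−57.1)×10³/(8.314×623) = 40800/5180 = 7.877.
k_B/k_C = (4.39×10^5/6.12×10^8)·exp(7.877) = 7.173×10^-4 × 2636 = 1.89.

1.89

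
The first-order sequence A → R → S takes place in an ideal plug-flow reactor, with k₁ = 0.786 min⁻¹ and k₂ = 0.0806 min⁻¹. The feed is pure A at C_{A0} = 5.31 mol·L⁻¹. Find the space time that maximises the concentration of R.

3.23 min

Setting dC_R/dτ = 0 gives τ_opt = ln(k₂/k₁)/(k₂−k₁).
= ln(0.0806/0.786)/(0.0806−0.786) = ln(0.1025)/-0.7054 = -2.277/-0.7054 = 3.23 min.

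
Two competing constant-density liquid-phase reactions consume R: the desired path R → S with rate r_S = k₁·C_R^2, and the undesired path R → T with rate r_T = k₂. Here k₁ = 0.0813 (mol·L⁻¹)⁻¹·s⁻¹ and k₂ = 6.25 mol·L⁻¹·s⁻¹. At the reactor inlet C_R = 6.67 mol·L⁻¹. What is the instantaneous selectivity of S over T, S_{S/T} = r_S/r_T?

S_{S/T} = r_S/r_T = (k₁·C_R^2)/(k₂) = (k₁/k₂)·C_R^2.
= (0.0813×6.670^2) / (6.25) = 3.617/6.250 = 0.579.

0.579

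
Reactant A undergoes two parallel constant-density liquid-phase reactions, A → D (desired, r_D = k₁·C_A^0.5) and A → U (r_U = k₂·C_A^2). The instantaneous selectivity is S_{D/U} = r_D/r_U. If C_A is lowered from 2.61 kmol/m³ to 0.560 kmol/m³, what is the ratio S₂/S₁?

S_{D/U} = (k₁/k₂)·C_A^-1.5, so S₂/S₁ = (C_{A,2}/C_{A,1})^-1.5.
= (0.560/2.61)^(-1.5) = (0.2146)^(-1.5) = 10.1.

10.1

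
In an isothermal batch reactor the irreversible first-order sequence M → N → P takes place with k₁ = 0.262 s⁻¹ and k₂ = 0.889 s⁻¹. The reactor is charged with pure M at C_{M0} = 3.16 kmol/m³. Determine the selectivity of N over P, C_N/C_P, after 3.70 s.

Solving the coupled first-order balances gives C_N(t) = [k₁/(k₂−k₁)]·C_{M0}·(e^(−k₁t) − e^(−k₂t)).
e^(−k₁t) = e^(−0.262×3.70) = e^(−0.9694) = 0.3793; e^(−k₂t) = e^(−3.289) = 0.03728.
C_N = 0.262×3.16/(0.889−0.262) × (0.3793−0.03728) = 1.320×0.3420 = 0.4516 kmol/m³.
C_M = C_{M0}e^(−k₁t) = 1.199 kmol/m³, so C_P = C_{M0}−C_M−C_N = 1.510 kmol/m³; C_N/C_P = 0.299.

0.299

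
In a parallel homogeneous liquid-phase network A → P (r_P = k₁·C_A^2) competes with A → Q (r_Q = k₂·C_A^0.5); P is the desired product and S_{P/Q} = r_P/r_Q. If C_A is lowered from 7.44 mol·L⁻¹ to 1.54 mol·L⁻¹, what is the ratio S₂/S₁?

0.0942

S_{P/Q} = (k₁/k₂)·C_A^1.5, so S₂/S₁ = (C_{A,2}/C_{A,1})^1.5.
= (1.54/7.44)^1.5 = (0.2070)^1.5 = 0.0942.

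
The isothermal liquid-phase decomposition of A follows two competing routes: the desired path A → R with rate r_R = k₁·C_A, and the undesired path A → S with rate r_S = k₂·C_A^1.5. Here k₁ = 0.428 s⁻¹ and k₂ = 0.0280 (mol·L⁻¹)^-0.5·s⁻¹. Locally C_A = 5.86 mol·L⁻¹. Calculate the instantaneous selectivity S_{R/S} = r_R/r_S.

6.31

S_{R/S} = r_R/r_S = (k₁·C_A)/(k₂·C_A^1.5) = (k₁/k₂)·C_A^-0.5.
= (0.428×5.860) / (0.0280×5.860^1.5) = 2.508/0.3972 = 6.31.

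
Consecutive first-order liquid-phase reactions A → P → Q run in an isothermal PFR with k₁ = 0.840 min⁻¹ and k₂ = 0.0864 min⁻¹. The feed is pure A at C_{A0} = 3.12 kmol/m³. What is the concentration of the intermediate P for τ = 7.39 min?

1.83 kmol/m³

The intermediate concentration in a first-order A→B→C sequence is C_P = k₁C_{A0}(e^(−k₁τ) − e^(−k₂τ))/(k₂−k₁).
e^(−k₁τ) = e^(−0.840×7.39) = e^(−6.208) = 0.002014; e^(−k₂τ) = e^(−0.6385) = 0.5281.
C_P = 0.840×3.12/(0.0864−0.840) × (0.002014−0.5281) = (-3.478)×(-0.5261) = 1.830 kmol/m³.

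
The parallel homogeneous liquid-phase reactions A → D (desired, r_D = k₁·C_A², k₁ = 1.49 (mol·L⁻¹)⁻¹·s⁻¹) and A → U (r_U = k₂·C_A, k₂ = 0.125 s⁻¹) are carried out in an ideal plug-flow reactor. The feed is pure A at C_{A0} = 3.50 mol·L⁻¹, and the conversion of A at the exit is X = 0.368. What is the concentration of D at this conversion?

C_A = C_{A0}(1−X) = 2.212 mol·L⁻¹.
Along a PFR/batch, dC_U/dC_A = −r_U/(r_D+r_U) = −k₂/(k₂+k₁·C_A).
Integrating from C_{A0} to C_A: C_U = (0.125/1.49)·ln[(0.125+1.49·3.50)/(0.125+1.49·2.21)] = 0.08389·ln(5.340/3.421) = 0.03736 mol·L⁻¹.
Then C_D = (C_{A0}−C_A) − C_U = 1.288 − 0.03736 = 1.251 mol·L⁻¹.

1.25 mol·L⁻¹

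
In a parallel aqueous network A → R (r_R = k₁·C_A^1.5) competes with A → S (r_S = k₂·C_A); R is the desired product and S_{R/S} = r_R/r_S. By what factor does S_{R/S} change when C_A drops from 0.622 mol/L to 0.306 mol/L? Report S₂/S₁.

0.701

S_{R/S} = (k₁/k₂)·C_A^0.5, so S₂/S₁ = (C_{A,2}/C_{A,1})^0.5.
= (0.306/0.622)^0.5 = (0.4920)^0.5 = 0.701.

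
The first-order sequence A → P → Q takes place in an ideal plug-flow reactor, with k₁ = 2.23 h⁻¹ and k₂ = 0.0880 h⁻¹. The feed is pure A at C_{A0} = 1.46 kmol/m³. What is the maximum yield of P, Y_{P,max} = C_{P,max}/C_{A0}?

0.876

For a first-order series the maximum intermediate yield is C_{P,max}/C_{A0} = (k₁/k₂)^[k₂/(k₂−k₁)].
= (2.23/0.0880)^(0.0880/(0.0880−2.23)) = (25.34)^(-0.04108) = 0.8756.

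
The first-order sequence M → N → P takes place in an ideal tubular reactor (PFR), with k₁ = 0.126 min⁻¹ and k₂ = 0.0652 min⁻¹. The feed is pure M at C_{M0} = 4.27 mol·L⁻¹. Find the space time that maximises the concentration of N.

10.8 min

The intermediate peaks when r₁ = r₂, i.e. k₁e^(−k₁τ) = k₂e^(−k₂τ), giving τ_opt = ln(k₂/k₁)/(k₂−k₁).
= ln(0.0652/0.126)/(0.0652−0.126) = ln(0.5175)/-0.06080 = -0.6588/-0.06080 = 10.8 min.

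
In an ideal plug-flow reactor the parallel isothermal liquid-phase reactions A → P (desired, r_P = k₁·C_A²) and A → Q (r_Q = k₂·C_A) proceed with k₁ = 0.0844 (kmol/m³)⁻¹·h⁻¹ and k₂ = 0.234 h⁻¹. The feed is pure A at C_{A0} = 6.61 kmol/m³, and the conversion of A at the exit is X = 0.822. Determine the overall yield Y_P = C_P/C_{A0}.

C_A = C_{A0}(1−X) = 1.177 kmol/m³.
Along a PFR/batch, dC_Q/dC_A = −r_Q/(r_P+r_Q) = −k₂/(k₂+k₁·C_A).
Integrating from C_{A0} to C_A: C_Q = (0.234/0.0844)·ln[(0.234+0.0844·6.61)/(0.234+0.0844·1.18)] = 2.773·ln(0.7919/0.3333) = 2.399 kmol/m³.
Then C_P = (C_{A0}−C_A) − C_Q = 5.433 − 2.399 = 3.034 kmol/m³.
Y_P = C_P/C_{A0} = 3.034/6.61 = 0.459.

0.459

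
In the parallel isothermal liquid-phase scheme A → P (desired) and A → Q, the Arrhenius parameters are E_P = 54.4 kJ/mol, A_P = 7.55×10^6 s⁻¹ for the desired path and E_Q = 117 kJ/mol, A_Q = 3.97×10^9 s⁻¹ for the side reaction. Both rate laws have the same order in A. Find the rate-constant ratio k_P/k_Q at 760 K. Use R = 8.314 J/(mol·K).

38.2

Since both paths have the same order in A, the concentration cancels and S_{P/Q} = k_P/k_Q = (A_P/A_Q)·exp[(E_Q−E_P)/(RT)].
(E_Q−E_P)/(RT) = (117−54.4)×10³/(8.314×760) = 62600/6319 = 9.907.
k_P/k_Q = (7.55×10^6/3.97×10^9)·exp(9.907) = 0.001902 × 20074 = 38.2.
Since E_P < E_Q, lowering the temperature improves selectivity toward P.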